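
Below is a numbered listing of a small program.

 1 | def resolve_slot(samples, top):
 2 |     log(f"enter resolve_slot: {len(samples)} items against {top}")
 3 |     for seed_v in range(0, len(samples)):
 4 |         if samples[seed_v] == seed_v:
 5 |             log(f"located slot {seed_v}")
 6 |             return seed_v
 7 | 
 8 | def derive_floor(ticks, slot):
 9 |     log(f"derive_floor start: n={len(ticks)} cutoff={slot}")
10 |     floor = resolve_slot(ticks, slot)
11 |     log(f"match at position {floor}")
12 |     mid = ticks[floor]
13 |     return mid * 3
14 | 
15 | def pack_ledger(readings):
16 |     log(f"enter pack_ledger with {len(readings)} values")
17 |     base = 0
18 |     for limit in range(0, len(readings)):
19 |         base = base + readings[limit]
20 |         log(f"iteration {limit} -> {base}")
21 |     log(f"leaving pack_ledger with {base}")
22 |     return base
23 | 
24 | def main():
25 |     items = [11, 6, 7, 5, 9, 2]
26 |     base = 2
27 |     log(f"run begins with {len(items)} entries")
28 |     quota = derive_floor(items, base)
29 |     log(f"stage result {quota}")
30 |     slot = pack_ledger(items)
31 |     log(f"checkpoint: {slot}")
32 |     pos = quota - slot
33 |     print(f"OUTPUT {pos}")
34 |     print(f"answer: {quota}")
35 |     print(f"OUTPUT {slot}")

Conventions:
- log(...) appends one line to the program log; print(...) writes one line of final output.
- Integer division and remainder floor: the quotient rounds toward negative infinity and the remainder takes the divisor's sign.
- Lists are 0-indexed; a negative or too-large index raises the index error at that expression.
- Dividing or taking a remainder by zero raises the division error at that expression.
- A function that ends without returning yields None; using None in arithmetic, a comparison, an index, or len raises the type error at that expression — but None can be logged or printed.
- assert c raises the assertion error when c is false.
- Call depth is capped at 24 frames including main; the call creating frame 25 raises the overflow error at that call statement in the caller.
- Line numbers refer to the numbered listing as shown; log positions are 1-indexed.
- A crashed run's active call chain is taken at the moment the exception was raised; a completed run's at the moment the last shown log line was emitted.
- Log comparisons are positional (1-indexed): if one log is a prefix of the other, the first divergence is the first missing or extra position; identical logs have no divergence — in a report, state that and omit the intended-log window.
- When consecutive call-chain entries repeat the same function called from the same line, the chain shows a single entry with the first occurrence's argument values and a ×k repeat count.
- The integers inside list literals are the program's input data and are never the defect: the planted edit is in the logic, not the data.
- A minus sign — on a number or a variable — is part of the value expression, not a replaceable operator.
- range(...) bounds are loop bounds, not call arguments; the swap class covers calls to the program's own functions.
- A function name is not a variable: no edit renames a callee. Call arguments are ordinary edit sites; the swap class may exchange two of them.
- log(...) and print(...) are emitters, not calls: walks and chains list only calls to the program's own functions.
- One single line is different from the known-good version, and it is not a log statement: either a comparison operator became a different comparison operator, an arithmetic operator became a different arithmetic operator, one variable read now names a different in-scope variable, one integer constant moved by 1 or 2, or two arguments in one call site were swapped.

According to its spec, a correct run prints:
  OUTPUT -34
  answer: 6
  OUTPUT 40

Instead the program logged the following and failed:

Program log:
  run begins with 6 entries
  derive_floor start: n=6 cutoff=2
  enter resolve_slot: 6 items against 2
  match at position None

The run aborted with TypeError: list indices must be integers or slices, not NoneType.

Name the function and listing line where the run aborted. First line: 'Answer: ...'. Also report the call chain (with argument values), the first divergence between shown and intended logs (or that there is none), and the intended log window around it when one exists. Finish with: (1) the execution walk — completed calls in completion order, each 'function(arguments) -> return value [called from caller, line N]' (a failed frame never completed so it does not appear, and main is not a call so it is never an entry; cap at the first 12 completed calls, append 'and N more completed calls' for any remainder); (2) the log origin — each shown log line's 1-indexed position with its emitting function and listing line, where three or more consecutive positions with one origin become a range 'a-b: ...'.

Answer: the error was raised in derive_floor, line 12.
Key observation: Position 4 is the first bad log line: 'match at position None' should read 'located slot 5'.
Call chain: main -> derive_floor([11, 6, 7, 5, 9, 2], 2) (called at line 28).
First divergence: position 4; shown 'match at position None' vs intended 'located slot 5'.
Intended log window:
  2: derive_floor start: n=6 cutoff=2
  3: enter resolve_slot: 6 items against 2
  4: located slot 5
  5: match at position 5
Execution walk:
  resolve_slot([11, 6, 7, 5, 9, 2], 2) -> None  [called from derive_floor, line 10]
Log origins:
  1: emitted by main (line 27)
  2: emitted by derive_floor (line 9)
  3: emitted by resolve_slot (line 2)
  4: emitted by derive_floor (line 11)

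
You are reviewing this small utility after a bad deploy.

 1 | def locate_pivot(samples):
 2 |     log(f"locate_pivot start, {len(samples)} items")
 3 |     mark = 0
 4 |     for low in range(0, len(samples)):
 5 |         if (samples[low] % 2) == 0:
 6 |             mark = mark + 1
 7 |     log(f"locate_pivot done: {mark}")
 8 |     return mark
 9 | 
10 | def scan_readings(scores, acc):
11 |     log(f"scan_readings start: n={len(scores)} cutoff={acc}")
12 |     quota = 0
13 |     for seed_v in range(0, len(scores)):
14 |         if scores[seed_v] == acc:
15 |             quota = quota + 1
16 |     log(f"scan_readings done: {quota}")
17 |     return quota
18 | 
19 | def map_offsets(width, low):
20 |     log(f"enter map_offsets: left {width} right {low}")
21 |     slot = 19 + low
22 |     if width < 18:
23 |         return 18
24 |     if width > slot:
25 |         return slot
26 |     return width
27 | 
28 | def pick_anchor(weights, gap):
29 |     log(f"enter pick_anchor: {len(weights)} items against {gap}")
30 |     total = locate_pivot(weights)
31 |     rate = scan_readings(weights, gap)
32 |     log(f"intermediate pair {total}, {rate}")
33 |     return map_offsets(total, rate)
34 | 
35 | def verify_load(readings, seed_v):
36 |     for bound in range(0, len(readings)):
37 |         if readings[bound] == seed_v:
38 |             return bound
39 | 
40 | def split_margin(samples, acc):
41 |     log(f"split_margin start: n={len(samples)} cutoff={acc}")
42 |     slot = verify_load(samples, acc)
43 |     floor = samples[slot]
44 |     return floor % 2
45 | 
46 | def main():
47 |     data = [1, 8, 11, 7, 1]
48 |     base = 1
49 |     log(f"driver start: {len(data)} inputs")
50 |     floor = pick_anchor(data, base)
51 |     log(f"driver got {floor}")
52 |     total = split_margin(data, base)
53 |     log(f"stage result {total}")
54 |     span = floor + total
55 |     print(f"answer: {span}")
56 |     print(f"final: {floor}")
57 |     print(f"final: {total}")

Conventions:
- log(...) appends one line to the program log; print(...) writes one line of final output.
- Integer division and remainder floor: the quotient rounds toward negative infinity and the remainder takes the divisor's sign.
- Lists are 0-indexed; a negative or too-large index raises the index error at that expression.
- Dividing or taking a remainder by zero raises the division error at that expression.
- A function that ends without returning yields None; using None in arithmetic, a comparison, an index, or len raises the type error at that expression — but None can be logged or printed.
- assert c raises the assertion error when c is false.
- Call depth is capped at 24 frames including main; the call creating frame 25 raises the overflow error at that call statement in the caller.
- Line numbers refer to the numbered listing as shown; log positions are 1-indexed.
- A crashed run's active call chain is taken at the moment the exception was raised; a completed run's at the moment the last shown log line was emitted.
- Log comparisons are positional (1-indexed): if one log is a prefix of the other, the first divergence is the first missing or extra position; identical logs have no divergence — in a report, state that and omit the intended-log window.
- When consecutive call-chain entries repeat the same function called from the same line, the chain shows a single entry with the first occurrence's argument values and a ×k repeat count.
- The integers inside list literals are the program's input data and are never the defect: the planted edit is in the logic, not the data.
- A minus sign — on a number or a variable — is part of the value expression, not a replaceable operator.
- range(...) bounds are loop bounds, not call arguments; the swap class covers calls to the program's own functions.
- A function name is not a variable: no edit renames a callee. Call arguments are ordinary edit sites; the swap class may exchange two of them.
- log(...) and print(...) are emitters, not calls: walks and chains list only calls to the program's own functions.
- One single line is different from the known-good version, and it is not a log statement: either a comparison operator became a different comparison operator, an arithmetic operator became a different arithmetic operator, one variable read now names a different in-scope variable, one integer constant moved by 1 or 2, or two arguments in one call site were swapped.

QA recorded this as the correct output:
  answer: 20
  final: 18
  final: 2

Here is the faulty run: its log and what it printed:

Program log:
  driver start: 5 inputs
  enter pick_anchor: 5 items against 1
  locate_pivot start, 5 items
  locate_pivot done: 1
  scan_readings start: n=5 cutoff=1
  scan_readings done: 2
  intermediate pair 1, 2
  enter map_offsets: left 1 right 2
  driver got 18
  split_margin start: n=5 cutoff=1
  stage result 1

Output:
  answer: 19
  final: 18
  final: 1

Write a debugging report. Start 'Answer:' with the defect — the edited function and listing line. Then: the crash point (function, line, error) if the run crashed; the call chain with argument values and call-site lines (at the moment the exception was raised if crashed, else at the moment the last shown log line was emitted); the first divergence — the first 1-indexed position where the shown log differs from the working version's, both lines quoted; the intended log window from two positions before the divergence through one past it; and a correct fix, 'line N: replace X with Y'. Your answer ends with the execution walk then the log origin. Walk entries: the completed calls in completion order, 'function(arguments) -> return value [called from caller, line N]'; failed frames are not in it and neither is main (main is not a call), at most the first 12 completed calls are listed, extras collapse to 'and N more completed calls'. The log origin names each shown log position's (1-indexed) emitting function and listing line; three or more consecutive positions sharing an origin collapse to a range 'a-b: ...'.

Answer: the defect is in split_margin at line 44.
Key observation: The earliest visible damage is log position 11 — 'stage result 1' rather than the intended 'stage result 2'.
Call chain: main.
First divergence: position 11 — shown 'stage result 1', intended 'stage result 2'.
Intended log window:
  9: driver got 18
  10: split_margin start: n=5 cutoff=1
  11: stage result 2
Execution walk:
  locate_pivot([1, 8, 11, 7, 1]) -> 1  [called from pick_anchor, line 30]
  scan_readings([1, 8, 11, 7, 1], 1) -> 2  [called from pick_anchor, line 31]
  map_offsets(1, 2) -> 18  [called from pick_anchor, line 33]
  pick_anchor([1, 8, 11, 7, 1], 1) -> 18  [called from main, line 50]
  verify_load([1, 8, 11, 7, 1], 1) -> 0  [called from split_margin, line 42]
  split_margin([1, 8, 11, 7, 1], 1) -> 1  [called from main, line 52]
Log origins:
  1: from main, line 49
  2: from pick_anchor, line 29
  3: from locate_pivot, line 2
  4: from locate_pivot, line 7
  5: from scan_readings, line 11
  6: from scan_readings, line 16
  7: from pick_anchor, line 32
  8: from map_offsets, line 20
  9: from main, line 51
  10: from split_margin, line 41
  11: from main, line 53
A correct fix: line 44: replace `%` with `*`.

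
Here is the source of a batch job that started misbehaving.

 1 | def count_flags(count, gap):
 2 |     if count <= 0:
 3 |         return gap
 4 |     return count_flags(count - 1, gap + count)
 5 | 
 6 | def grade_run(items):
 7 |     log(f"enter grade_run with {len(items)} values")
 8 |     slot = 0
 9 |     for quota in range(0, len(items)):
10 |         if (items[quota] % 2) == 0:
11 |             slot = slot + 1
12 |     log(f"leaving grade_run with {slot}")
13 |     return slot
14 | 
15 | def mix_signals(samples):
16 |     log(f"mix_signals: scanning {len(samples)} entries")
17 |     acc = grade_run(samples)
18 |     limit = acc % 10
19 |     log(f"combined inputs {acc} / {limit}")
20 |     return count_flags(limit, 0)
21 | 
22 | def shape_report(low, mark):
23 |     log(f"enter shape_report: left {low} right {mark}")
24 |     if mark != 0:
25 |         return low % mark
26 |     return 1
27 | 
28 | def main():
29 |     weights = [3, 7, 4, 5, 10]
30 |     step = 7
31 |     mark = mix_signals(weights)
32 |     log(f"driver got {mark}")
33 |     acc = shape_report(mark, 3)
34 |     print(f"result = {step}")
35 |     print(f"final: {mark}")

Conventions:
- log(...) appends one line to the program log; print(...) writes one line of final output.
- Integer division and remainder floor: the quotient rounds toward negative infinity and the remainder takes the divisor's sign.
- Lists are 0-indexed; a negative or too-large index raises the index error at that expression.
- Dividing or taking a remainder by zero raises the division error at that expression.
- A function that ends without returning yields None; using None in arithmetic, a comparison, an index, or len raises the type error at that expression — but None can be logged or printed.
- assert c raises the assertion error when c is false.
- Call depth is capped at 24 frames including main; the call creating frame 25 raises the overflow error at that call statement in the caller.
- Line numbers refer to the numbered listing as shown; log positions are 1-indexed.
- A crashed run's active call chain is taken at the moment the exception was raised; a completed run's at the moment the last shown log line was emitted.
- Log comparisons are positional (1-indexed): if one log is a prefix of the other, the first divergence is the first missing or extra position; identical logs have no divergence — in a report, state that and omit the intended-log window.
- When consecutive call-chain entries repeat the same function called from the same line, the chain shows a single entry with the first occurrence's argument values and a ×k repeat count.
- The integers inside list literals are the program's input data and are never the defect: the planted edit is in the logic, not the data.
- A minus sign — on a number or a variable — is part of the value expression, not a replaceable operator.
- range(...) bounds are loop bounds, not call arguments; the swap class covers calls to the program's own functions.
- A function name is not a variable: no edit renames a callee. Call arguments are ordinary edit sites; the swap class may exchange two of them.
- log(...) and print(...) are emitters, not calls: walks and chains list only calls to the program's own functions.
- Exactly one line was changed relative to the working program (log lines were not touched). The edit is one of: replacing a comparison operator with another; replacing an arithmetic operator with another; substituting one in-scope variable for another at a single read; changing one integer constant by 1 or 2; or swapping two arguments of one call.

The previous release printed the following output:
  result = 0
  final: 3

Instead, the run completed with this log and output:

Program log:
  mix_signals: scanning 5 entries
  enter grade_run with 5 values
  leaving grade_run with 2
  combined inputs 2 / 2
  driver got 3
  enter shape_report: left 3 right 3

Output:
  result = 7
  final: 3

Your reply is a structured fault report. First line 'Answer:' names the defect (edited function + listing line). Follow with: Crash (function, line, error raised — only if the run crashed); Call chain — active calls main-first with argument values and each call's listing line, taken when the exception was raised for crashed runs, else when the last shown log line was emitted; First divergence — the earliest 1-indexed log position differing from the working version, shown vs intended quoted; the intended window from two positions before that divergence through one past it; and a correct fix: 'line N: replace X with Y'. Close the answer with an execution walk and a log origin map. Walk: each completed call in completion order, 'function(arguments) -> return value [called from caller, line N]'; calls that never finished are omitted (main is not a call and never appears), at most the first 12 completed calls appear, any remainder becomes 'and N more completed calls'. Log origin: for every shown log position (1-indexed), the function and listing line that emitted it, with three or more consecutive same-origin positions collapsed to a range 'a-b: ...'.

Answer: the defect is in main at line 34.
The tell: The two runs log identically and part ways only at the printed values.
Call chain: main -> shape_report(3, 3) (called at line 33).
First divergence: none — the logs agree in full.
Execution walk:
  grade_run([3, 7, 4, 5, 10]) -> 2  [called from mix_signals, line 17]
  count_flags(0, 3) -> 3  [called from count_flags, line 4]
  count_flags(1, 2) -> 3  [called from count_flags, line 4]
  count_flags(2, 0) -> 3  [called from mix_signals, line 20]
  mix_signals([3, 7, 4, 5, 10]) -> 3  [called from main, line 31]
  shape_report(3, 3) -> 0  [called from main, line 33]
Origin of each log line:
  1: emitted by mix_signals (line 16)
  2: emitted by grade_run (line 7)
  3: emitted by grade_run (line 12)
  4: emitted by mix_signals (line 19)
  5: emitted by main (line 32)
  6: emitted by shape_report (line 23)
A correct fix: line 34: replace `step` with `acc`.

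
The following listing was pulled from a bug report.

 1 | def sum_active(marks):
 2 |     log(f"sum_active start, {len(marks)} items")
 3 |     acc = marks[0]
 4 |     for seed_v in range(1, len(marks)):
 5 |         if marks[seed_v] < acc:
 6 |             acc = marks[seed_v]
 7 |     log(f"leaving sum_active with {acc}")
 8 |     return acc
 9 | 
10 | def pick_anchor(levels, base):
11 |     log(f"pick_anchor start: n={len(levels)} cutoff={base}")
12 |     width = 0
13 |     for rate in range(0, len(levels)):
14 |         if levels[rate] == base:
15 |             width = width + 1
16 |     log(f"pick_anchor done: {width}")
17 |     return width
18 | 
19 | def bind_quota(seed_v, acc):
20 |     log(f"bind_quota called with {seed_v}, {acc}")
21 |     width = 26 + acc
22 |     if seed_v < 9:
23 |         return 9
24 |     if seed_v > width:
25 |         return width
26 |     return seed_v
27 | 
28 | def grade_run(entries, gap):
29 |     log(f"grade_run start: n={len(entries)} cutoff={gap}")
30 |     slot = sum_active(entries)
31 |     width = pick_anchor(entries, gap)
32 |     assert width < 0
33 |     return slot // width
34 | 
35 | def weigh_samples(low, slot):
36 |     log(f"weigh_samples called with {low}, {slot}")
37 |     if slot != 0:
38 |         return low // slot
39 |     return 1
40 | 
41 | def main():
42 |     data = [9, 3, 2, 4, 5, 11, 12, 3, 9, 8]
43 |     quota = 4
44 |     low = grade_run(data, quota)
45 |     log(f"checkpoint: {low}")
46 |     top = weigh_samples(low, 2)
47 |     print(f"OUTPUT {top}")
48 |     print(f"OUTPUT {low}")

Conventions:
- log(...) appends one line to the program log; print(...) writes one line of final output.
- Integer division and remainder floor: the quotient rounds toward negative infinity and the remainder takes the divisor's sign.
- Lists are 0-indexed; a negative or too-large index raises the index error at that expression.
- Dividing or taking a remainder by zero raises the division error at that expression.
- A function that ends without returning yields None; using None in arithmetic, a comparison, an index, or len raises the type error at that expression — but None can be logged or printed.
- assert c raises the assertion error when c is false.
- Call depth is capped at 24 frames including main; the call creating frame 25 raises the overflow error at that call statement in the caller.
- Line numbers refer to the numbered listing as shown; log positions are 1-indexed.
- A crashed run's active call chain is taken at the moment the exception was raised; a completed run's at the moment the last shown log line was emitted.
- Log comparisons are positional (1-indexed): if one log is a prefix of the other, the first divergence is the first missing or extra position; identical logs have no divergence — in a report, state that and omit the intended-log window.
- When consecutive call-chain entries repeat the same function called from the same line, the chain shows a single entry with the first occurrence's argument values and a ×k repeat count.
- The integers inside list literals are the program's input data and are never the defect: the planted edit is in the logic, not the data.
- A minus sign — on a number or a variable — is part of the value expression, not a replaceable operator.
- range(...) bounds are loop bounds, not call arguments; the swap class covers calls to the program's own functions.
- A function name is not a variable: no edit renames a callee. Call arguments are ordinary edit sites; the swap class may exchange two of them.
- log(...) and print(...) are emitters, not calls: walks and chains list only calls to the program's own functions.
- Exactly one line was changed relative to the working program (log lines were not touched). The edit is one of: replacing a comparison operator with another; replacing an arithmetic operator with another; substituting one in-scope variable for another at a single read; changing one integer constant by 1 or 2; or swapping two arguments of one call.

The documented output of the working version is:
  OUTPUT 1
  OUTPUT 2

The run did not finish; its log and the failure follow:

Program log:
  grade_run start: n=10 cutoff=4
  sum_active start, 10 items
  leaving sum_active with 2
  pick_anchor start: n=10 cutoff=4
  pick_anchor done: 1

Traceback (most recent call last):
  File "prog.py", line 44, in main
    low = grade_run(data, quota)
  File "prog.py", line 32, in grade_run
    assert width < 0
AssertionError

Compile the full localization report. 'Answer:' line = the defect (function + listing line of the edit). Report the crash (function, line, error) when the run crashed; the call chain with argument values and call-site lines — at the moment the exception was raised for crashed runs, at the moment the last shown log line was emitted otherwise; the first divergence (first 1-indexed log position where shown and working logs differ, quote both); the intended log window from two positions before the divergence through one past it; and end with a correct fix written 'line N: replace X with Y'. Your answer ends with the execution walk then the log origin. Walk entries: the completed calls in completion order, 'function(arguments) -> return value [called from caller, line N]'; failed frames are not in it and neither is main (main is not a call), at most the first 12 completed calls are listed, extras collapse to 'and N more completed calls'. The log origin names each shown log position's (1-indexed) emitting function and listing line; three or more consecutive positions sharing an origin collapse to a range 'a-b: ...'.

Answer: the defect is in grade_run at line 32.
The tell: After 5 matching log lines the faulty run goes silent, while the working version continues with 'checkpoint: 2'.
Crash: grade_run, line 32, AssertionError.
Call chain: main -> grade_run([9, 3, 2, 4, 5, 11, 12, 3, 9, 8], 4) (called at line 44).
First divergence: position 6 — the faulty run's log ends after 5 lines; the working version continues with 'checkpoint: 2'.
Intended log window:
  4: pick_anchor start: n=10 cutoff=4
  5: pick_anchor done: 1
  6: checkpoint: 2
  7: weigh_samples called with 2, 2
Execution walk:
  sum_active([9, 3, 2, 4, 5, 11, 12, 3, 9, 8]) -> 2  [called from grade_run, line 30]
  pick_anchor([9, 3, 2, 4, 5, 11, 12, 3, 9, 8], 4) -> 1  [called from grade_run, line 31]
Log origins:
  1 — grade_run, line 29
  2 — sum_active, line 2
  3 — sum_active, line 7
  4 — pick_anchor, line 11
  5 — pick_anchor, line 16
A correct fix: line 32: replace `<` with `>`.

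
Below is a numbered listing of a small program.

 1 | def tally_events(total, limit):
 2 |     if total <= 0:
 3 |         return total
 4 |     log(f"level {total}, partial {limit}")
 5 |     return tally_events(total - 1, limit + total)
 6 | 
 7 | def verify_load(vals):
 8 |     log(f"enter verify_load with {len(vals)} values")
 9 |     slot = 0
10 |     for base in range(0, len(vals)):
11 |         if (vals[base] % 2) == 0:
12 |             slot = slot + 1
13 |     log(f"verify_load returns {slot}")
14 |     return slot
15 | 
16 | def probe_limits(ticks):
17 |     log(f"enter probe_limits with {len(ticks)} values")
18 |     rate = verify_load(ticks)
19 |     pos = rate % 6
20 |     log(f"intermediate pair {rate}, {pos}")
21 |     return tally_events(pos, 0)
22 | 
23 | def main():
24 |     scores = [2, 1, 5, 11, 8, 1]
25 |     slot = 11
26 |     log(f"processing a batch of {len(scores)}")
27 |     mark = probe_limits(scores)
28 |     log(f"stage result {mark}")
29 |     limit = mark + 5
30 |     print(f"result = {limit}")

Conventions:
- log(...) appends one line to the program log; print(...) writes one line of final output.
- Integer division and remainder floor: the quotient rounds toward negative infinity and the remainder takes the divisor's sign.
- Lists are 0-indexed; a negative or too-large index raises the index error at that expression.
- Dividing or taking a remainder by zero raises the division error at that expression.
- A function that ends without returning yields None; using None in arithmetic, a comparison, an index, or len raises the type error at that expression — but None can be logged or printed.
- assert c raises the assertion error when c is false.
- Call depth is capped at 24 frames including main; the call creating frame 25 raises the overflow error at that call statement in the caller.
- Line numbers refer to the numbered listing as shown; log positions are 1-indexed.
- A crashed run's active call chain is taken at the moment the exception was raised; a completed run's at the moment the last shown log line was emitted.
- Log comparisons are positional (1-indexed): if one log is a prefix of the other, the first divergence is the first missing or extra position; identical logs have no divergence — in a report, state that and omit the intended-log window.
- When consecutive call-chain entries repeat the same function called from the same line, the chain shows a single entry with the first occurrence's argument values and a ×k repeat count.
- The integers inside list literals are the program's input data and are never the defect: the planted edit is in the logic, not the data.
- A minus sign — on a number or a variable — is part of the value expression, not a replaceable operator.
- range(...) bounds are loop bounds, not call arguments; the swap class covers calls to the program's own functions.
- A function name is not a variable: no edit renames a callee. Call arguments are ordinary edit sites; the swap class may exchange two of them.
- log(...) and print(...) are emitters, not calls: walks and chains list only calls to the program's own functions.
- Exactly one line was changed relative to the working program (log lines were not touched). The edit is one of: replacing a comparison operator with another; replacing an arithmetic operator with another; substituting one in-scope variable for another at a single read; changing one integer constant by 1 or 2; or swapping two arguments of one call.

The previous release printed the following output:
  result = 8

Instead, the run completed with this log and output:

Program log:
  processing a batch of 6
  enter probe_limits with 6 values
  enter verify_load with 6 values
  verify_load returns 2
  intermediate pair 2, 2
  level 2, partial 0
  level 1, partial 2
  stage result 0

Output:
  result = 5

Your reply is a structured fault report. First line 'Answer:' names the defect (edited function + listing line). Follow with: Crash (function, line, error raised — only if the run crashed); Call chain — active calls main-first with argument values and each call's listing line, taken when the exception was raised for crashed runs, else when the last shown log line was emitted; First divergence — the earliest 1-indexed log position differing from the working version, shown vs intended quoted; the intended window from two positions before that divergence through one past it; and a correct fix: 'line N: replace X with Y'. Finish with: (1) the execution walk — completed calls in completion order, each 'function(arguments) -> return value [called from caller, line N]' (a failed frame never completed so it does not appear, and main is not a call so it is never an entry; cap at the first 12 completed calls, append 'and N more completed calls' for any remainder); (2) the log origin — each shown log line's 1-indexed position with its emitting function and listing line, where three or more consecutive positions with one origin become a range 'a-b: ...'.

Answer: the defect is in tally_events at line 3.
The tell: Everything matches until log position 8, which reads 'stage result 0' in place of 'stage result 3'.
Call chain: main.
First divergence: position 8; shown 'stage result 0' vs intended 'stage result 3'.
Intended log window:
  6: level 2, partial 0
  7: level 1, partial 2
  8: stage result 3
Execution walk:
  verify_load([2, 1, 5, 11, 8, 1]) -> 2  [called from probe_limits, line 18]
  tally_events(0, 3) -> 0  [called from tally_events, line 5]
  tally_events(1, 2) -> 0  [called from tally_events, line 5]
  tally_events(2, 0) -> 0  [called from probe_limits, line 21]
  probe_limits([2, 1, 5, 11, 8, 1]) -> 0  [called from main, line 27]
Log line origins:
  1: emitted by main (line 26)
  2: emitted by probe_limits (line 17)
  3: emitted by verify_load (line 8)
  4: emitted by verify_load (line 13)
  5: emitted by probe_limits (line 20)
  6: emitted by tally_events (line 4)
  7: emitted by tally_events (line 4)
  8: emitted by main (line 28)
A correct fix: line 3: replace `total` with `limit`.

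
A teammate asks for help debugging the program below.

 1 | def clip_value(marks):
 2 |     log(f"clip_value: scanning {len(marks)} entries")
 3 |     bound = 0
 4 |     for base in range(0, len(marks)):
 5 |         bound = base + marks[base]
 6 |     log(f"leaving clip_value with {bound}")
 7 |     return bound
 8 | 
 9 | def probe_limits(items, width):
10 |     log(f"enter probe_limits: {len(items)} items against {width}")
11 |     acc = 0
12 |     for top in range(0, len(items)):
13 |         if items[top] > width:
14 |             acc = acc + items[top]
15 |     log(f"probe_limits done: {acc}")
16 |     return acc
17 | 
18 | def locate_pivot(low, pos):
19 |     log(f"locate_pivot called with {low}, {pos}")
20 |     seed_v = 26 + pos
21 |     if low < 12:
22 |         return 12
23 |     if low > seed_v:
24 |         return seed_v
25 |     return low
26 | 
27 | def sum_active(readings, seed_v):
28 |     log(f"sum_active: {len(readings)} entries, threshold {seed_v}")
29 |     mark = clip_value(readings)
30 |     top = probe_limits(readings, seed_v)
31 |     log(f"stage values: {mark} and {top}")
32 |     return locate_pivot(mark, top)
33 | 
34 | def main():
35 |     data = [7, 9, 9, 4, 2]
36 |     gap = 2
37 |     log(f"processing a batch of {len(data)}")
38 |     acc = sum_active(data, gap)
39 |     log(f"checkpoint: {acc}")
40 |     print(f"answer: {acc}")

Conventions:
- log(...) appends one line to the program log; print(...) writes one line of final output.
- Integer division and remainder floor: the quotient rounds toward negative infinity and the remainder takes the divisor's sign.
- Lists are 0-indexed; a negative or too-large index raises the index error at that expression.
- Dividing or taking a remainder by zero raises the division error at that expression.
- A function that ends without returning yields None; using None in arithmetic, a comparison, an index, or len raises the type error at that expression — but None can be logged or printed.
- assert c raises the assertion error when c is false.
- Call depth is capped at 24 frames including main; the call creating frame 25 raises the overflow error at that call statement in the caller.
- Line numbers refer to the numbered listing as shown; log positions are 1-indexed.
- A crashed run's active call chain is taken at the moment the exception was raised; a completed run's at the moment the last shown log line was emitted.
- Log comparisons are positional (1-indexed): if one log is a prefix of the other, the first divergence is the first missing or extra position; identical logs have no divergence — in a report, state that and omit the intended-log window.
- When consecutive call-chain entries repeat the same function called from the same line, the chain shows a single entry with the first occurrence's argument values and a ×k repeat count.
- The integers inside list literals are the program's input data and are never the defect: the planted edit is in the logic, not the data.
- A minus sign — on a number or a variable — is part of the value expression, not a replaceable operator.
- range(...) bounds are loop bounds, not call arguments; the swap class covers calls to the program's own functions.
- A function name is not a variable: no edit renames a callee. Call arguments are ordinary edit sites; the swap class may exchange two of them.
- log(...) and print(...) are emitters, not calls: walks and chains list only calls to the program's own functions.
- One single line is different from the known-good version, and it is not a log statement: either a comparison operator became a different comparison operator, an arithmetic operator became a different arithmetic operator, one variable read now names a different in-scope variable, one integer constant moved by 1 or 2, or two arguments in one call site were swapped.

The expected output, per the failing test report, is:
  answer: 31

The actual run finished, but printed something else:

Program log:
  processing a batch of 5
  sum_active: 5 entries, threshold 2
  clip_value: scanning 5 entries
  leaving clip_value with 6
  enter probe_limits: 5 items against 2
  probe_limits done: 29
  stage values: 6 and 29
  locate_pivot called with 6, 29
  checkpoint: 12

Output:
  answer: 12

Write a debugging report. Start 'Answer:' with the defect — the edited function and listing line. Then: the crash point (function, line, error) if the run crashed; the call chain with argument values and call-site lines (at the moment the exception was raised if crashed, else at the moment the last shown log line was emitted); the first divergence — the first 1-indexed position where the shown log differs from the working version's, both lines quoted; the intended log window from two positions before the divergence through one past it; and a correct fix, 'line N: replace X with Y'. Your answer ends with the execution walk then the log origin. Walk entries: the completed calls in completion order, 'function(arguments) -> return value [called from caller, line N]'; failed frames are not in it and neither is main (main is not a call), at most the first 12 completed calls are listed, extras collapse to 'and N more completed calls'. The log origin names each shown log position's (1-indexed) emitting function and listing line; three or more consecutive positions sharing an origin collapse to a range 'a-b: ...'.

Answer: the defect is in clip_value at line 5.
The tell: At log position 4 the runs split — shown 'leaving clip_value with 6', but the working version logs 'leaving clip_value with 31'.
Call chain: main.
First divergence: position 4 — the shown line 'leaving clip_value with 6' should read 'leaving clip_value with 31'.
Intended log window:
  2: sum_active: 5 entries, threshold 2
  3: clip_value: scanning 5 entries
  4: leaving clip_value with 31
  5: enter probe_limits: 5 items against 2
Execution walk:
  clip_value([7, 9, 9, 4, 2]) -> 6  [called from sum_active, line 29]
  probe_limits([7, 9, 9, 4, 2], 2) -> 29  [called from sum_active, line 30]
  locate_pivot(6, 29) -> 12  [called from sum_active, line 32]
  sum_active([7, 9, 9, 4, 2], 2) -> 12  [called from main, line 38]
Origin of each log line:
  1: from main, line 37
  2: from sum_active, line 28
  3: from clip_value, line 2
  4: from clip_value, line 6
  5: from probe_limits, line 10
  6: from probe_limits, line 15
  7: from sum_active, line 31
  8: from locate_pivot, line 19
  9: from main, line 39
A correct fix: line 5: replace `base + marks[base]` with `bound + marks[base]`.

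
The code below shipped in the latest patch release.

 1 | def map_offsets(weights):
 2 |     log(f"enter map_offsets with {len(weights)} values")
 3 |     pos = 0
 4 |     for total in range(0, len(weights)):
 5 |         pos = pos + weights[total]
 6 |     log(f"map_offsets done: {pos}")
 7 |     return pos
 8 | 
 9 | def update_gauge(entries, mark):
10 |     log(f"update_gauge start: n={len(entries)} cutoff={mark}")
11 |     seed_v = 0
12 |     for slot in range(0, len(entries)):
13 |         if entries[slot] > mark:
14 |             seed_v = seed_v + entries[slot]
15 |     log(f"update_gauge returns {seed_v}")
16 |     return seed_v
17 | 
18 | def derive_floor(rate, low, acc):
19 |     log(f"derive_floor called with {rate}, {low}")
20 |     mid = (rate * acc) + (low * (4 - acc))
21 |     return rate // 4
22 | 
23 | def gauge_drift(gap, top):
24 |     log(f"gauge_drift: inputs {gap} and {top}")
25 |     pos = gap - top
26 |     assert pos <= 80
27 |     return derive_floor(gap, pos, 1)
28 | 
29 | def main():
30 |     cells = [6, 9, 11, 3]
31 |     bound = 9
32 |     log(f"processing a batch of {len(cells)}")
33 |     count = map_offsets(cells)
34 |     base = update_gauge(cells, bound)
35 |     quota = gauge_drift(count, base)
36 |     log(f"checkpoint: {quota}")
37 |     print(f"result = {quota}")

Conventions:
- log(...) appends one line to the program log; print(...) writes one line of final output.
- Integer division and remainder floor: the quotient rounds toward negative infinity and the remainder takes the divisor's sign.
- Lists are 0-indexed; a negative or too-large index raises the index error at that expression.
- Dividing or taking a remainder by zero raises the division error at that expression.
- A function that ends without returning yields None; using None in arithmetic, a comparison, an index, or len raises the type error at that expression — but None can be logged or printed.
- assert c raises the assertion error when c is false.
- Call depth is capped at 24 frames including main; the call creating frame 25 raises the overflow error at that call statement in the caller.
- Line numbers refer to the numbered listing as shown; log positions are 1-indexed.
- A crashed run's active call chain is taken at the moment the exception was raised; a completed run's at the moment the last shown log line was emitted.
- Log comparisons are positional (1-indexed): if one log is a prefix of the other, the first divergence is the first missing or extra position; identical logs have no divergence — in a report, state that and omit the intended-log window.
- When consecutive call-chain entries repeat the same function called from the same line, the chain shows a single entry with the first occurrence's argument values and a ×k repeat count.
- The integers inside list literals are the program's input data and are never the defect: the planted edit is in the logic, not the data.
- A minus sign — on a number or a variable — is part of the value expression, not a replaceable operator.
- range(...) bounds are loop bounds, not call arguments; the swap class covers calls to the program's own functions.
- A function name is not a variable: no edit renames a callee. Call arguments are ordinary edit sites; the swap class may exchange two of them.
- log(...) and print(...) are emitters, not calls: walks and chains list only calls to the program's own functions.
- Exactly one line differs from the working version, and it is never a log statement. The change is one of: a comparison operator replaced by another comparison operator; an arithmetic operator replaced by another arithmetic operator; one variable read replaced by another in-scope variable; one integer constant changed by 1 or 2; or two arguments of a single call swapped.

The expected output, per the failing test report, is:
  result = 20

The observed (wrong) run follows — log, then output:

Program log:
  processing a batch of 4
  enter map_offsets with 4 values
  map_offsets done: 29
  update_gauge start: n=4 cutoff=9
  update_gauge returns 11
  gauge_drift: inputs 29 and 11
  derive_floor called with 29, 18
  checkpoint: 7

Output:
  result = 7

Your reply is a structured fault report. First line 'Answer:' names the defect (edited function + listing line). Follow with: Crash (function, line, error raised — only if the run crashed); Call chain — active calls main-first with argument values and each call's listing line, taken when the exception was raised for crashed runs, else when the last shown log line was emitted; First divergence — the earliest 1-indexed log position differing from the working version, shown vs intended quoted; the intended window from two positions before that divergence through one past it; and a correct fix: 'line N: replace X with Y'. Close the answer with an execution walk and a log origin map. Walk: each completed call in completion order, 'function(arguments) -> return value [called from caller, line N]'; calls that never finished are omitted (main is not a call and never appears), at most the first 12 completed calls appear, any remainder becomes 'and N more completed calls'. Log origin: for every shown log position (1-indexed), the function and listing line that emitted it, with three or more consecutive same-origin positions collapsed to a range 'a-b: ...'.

Answer: the defect is in derive_floor at line 21.
Key observation: At log position 8 the runs split — shown 'checkpoint: 7', but the working version logs 'checkpoint: 20'.
Call chain: main.
First divergence: position 8 — shown 'checkpoint: 7', intended 'checkpoint: 20'.
Intended log window:
  6: gauge_drift: inputs 29 and 11
  7: derive_floor called with 29, 18
  8: checkpoint: 20
Execution walk:
  map_offsets([6, 9, 11, 3]) -> 29  [called from main, line 33]
  update_gauge([6, 9, 11, 3], 9) -> 11  [called from main, line 34]
  derive_floor(29, 18, 1) -> 7  [called from gauge_drift, line 27]
  gauge_drift(29, 11) -> 7  [called from main, line 35]
Log origins:
  1: emitted by main (line 32)
  2: emitted by map_offsets (line 2)
  3: emitted by map_offsets (line 6)
  4: emitted by update_gauge (line 10)
  5: emitted by update_gauge (line 15)
  6: emitted by gauge_drift (line 24)
  7: emitted by derive_floor (line 19)
  8: emitted by main (line 36)
A correct fix: line 21: replace `rate` with `mid`.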